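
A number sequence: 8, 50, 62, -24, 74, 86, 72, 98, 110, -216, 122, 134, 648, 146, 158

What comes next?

The slot pattern repeats as ABB (period 3), so there are 2 interleaved tracks.
Track A is 8, -24, 72, -216, 648, which is geometric with ratio -3.
Track B is 50, 62, 74, 86, 98, 110, 122, 134, 146, 158, which is arithmetic, step +12.
Position 16 → track A, term 6 = -1944.

-1944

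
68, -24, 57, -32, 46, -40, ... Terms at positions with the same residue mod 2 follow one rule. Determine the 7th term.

Odd-indexed and even-indexed terms follow separate rules.
Track A: 68, 57, 46 — arithmetic, step −11.
Track B: -24, -32, -40 — arithmetic with common difference −8.
Position 7 → track A, term 4 = 35.

35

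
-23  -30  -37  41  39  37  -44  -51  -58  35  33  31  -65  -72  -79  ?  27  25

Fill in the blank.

29

The slot pattern repeats as AAABBB (period 6), so there are 2 interleaved tracks.
Subsequence A: -23, -30, -37, -44, -51, -58, -65, -72, -79 — subtracting 7 each time.
Subsequence B: 41, 39, 37, 35, 33, 31, ?, 27, 25 — subtracting 2 each time.
The gap is subsequence B's term 7; the rule gives 29.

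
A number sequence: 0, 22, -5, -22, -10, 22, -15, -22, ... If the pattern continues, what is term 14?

The terms cycle through 2 interleaved subsequences.
Subsequence A: 0, -5, -10, -15 (linear: a_n = 5 − 5·n).
Subsequence B: 22, -22, 22, -22 (the oscillation 22·(−1)^(n+1)).
Position 14 → subsequence B, term 7 = 22.

22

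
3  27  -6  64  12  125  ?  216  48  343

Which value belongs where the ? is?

-24

Positions 1, 3, 5, … form one subsequence and positions 2, 4, 6, … form another.
Subsequence A is 3, -6, 12, ?, 48, which is geometric with ratio -2.
Subsequence B is 27, 64, 125, 216, 343, which is consecutive cubes n³ from n = 3.
Subsequence A's pattern makes the blank -24.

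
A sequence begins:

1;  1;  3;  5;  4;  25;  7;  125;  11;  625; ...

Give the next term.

Taking every 2nd term gives 2 separate tracks.
Subsequence A: 1, 3, 4, 7, 11. A Fibonacci-like recurrence a_n = a_{n-1} + a_{n-2}.
Subsequence B: 1, 5, 25, 125, 625. Successive powers of 5.
The 11th slot belongs to subsequence A; its 6th term is 18.

18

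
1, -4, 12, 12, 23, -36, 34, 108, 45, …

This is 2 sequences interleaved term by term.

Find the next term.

-324

Taking every 2nd term gives 2 separate tracks.
Track A is 1, 12, 23, 34, 45, which is linear: a_n = -10 + 11·n.
Track B is -4, 12, -36, 108, which is geometric, ×-3 each step.
Term 10 comes from track B (its 5th entry): -324.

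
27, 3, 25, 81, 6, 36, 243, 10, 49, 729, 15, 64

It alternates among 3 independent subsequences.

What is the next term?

Split by position mod 3: positions 1, 4, 7, … form one track, and each other residue class forms its own.
Track A: 27, 81, 243, 729 — powers of 3.
Track B: 3, 6, 10, 15 — triangular numbers n(n+1)/2 for n = 2, 3, ….
Track C: 25, 36, 49, 64 — perfect squares starting at 5².
Position 13 falls in track A as its term 5, giving 2187.

2187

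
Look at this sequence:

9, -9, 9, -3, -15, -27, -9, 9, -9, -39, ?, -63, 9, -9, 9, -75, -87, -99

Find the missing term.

Reading positions in blocks of 6 reveals the pattern AAABBB — 2 tracks woven together.
Track A: 9, -9, 9, -9, 9, -9, 9, -9, 9. The oscillation 9·(−1)^(n+1).
Track B: -3, -15, -27, -39, ?, -63, -75, -87, -99. Arithmetic, step −12.
So the missing entry in track B is -51.

-51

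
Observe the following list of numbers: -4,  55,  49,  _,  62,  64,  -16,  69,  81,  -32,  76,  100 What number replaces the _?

Split by position mod 3 into 3 tracks.
Track A: -4, ?, -16, -32. Multiplying by 2 each time.
Track B: 55, 62, 69, 76. Arithmetic, step +7.
Track C: 49, 64, 81, 100. Consecutive squares n² from n = 7.
Track A's pattern makes the blank -8.

-8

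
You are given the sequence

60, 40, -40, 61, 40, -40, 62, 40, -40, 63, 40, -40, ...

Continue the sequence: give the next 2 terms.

64, 40

Reading positions in blocks of 3 reveals the pattern ABB — 2 tracks woven together.
Stream A is 60, 61, 62, 63, which is adding 1 each time.
Stream B is 40, -40, 40, -40, 40, -40, 40, -40, which is alternating ±40.
Term 13 comes from stream A (its 5th entry): 64.
Term 14 comes from stream B (its 9th entry): 40.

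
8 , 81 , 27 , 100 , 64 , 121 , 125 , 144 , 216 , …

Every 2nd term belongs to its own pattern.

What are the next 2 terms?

Taking every 2nd term gives 2 separate tracks.
Stream A: 8, 27, 64, 125, 216 (the cubes 2³, 3³, 4³, …).
Stream B: 81, 100, 121, 144 (the squares 9², 10², 11², …).
Position 10 falls in stream B as its term 5, giving 169.
Position 11 → stream A, term 6 = 343.

169, 343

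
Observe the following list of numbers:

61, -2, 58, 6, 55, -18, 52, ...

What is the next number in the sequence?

54

The terms cycle through 2 interleaved subsequences.
Track A = 61, 58, 55, 52: arithmetic, step −3.
Track B = -2, 6, -18: geometric, ×-3 each step.
The 8th slot belongs to track B; its 4th term is 54.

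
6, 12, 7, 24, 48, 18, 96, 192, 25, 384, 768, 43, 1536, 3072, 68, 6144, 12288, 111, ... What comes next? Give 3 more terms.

24576, 49152, 179

Reading positions in blocks of 3 reveals the pattern AAB — 2 tracks woven together.
Track A is 6, 12, 24, 48, 96, 192, 384, 768, 1536, 3072, 6144, 12288, which is geometric with ratio 2.
Track B is 7, 18, 25, 43, 68, 111, which is each term equals the sum of the previous two.
The 19th slot belongs to track A; its 13th term is 24576.
Term 20 comes from track A (its 14th entry): 49152.
Position 21 falls in track B as its term 7, giving 179.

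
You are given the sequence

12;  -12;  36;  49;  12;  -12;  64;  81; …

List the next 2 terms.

Positions follow the repeating pattern AABB; grouping by letter gives 2 tracks.
Track A = 12, -12, 12, -12: alternating ±12.
Track B = 36, 49, 64, 81: perfect squares starting at 6².
The 9th slot belongs to track A; its 5th term is 12.
The 10th slot belongs to track A; its 6th term is -12.

12, -12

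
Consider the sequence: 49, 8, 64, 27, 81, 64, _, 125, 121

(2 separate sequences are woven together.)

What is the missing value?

Split by position mod 2 into 2 tracks.
Stream A = 49, 64, 81, ?, 121: perfect squares starting at 7².
Stream B = 8, 27, 64, 125: consecutive cubes n³ from n = 2.
The gap is stream A's term 4; the rule gives 100.

100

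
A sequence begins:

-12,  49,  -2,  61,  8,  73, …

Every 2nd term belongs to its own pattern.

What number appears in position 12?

109

Taking every 2nd term gives 2 separate tracks.
Track A: -12, -2, 8 (arithmetic with common difference +10).
Track B: 49, 61, 73 (arithmetic, step +12).
Term 12 comes from track B (its 6th entry): 109.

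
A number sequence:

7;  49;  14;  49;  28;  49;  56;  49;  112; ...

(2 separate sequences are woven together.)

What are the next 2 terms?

Split by position mod 2 into 2 tracks.
Track A: 7, 14, 28, 56, 112 — geometric, ×2 each step.
Track B: 49, 49, 49, 49 — always 49.
The 10th slot belongs to track B; its 5th term is 49.
The 11th slot belongs to track A; its 6th term is 224.

49, 224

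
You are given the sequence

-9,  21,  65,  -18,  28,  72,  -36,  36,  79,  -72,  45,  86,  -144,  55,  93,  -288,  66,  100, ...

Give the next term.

Taking every 3rd term gives 3 separate tracks.
Stream A: -9, -18, -36, -72, -144, -288. Geometric, ×2 each step.
Stream B: 21, 28, 36, 45, 55, 66. Triangular numbers starting at T_6.
Stream C: 65, 72, 79, 86, 93, 100. Linear: a_n = 58 + 7·n.
The 19th slot belongs to stream A; its 7th term is -576.

-576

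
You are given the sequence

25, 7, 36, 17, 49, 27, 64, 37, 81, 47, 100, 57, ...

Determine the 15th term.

144

Taking every 2nd term gives 2 separate tracks.
Subsequence A: 25, 36, 49, 64, 81, 100. The squares 5², 6², 7², ….
Subsequence B: 7, 17, 27, 37, 47, 57. Linear: a_n = -3 + 10·n.
Term 15 comes from subsequence A (its 8th entry): 144.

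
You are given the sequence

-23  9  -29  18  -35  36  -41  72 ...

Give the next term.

Taking every 2nd term gives 2 separate tracks.
Subsequence A: -23, -29, -35, -41 — linear: a_n = -17 − 6·n.
Subsequence B: 9, 18, 36, 72 — geometric, ×2 each step.
Position 9 falls in subsequence A as its term 5, giving -47.

-47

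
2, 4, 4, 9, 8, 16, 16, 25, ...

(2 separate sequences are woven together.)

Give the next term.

32

Taking every 2nd term gives 2 separate tracks.
Subsequence A: 2, 4, 8, 16 — powers of 2.
Subsequence B: 4, 9, 16, 25 — consecutive squares n² from n = 2.
The 9th slot belongs to subsequence A; its 5th term is 32.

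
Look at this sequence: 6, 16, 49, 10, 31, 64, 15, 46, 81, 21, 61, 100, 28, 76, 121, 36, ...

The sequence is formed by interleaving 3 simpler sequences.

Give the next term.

91

Split by position mod 3: positions 1, 4, 7, … form one track, and each other residue class forms its own.
Track A is 6, 10, 15, 21, 28, 36, which is the triangular numbers T_3, T_4, ….
Track B is 16, 31, 46, 61, 76, which is linear: a_n = 1 + 15·n.
Track C is 49, 64, 81, 100, 121, which is consecutive squares n² from n = 7.
Term 17 comes from track B (its 6th entry): 91.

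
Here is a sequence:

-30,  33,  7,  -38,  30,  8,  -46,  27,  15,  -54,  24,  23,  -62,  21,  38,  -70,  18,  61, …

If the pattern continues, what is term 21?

Split by position mod 3 into 3 tracks.
Track A: -30, -38, -46, -54, -62, -70 — linear: a_n = -22 − 8·n.
Track B: 33, 30, 27, 24, 21, 18 — subtracting 3 each time.
Track C: 7, 8, 15, 23, 38, 61 — a Fibonacci-like recurrence a_n = a_{n-1} + a_{n-2}.
The 21st slot belongs to track C; its 7th term is 99.

99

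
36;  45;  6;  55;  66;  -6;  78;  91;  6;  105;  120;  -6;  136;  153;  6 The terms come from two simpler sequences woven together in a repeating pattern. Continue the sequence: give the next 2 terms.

The slot pattern repeats as AAB (period 3), so there are 2 interleaved tracks.
Subsequence A: 36, 45, 55, 66, 78, 91, 105, 120, 136, 153 (triangular numbers starting at T_8).
Subsequence B: 6, -6, 6, -6, 6 (the oscillation 6·(−1)^(n+1)).
The 16th slot belongs to subsequence A; its 11th term is 171.
The 17th slot belongs to subsequence A; its 12th term is 190.

171, 190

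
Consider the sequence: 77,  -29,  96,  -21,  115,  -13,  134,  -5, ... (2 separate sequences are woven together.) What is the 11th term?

Odd-indexed and even-indexed terms follow separate rules.
Track A is 77, 96, 115, 134, which is arithmetic with common difference +19.
Track B is -29, -21, -13, -5, which is arithmetic, step +8.
The 11th slot belongs to track A; its 6th term is 172.

172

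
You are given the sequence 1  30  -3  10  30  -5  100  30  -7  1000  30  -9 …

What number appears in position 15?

Read the sequence 3 terms at a time; column i is its own pattern.
Stream A = 1, 10, 100, 1000: powers 10^0, 10^1, 10^2, ….
Stream B = 30, 30, 30, 30: constant 30.
Stream C = -3, -5, -7, -9: arithmetic with common difference −2.
The 15th slot belongs to stream C; its 5th term is -11.

-11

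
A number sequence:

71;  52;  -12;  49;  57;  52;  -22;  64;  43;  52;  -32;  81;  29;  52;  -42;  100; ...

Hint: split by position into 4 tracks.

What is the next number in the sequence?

Split by position mod 4: positions 1, 5, 9, … form one track, and each other residue class forms its own.
Subsequence A: 71, 57, 43, 29 — linear: a_n = 85 − 14·n.
Subsequence B: 52, 52, 52, 52 — always 52.
Subsequence C: -12, -22, -32, -42 — arithmetic with common difference −10.
Subsequence D: 49, 64, 81, 100 — consecutive squares n² from n = 7.
Position 17 falls in subsequence A as its term 5, giving 15.

15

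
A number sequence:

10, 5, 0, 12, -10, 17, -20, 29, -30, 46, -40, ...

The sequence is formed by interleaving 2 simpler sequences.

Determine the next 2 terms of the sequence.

75, -50

Taking every 2nd term gives 2 separate tracks.
Track A = 10, 0, -10, -20, -30, -40: arithmetic with common difference −10.
Track B = 5, 12, 17, 29, 46: Fibonacci-style (each term is the sum of the two before it).
Term 12 comes from track B (its 6th entry): 75.
Position 13 falls in track A as its term 7, giving -50.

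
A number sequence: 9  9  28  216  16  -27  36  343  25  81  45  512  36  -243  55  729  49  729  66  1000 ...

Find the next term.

64

Taking every 4th term gives 4 separate tracks.
Stream A = 9, 16, 25, 36, 49: perfect squares starting at 3².
Stream B = 9, -27, 81, -243, 729: geometric, ×-3 each step.
Stream C = 28, 36, 45, 55, 66: the triangular numbers T_7, T_8, ….
Stream D = 216, 343, 512, 729, 1000: the cubes 6³, 7³, 8³, ….
Position 21 → stream A, term 6 = 64.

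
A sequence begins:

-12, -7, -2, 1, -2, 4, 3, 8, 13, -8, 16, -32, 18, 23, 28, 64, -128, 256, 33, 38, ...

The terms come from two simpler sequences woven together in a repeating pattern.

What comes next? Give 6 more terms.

43, -512, 1024, -2048, 48, 53

Positions follow the repeating pattern AAABBB; grouping by letter gives 2 tracks.
Stream A is -12, -7, -2, 3, 8, 13, 18, 23, 28, 33, 38, which is adding 5 each time.
Stream B is 1, -2, 4, -8, 16, -32, 64, -128, 256, which is geometric, ×-2 each step.
The 21st slot belongs to stream A; its 12th term is 43.
Position 22 falls in stream B as its term 10, giving -512.
Position 23 falls in stream B as its term 11, giving 1024.
Position 24 → stream B, term 12 = -2048.
The 25th slot belongs to stream A; its 13th term is 48.
The 26th slot belongs to stream A; its 14th term is 53.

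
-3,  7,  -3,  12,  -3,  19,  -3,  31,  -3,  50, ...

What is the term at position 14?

The terms cycle through 2 interleaved subsequences.
Stream A: -3, -3, -3, -3, -3 — the constant sequence -3.
Stream B: 7, 12, 19, 31, 50 — a Fibonacci-like recurrence a_n = a_{n-1} + a_{n-2}.
Position 14 → stream B, term 7 = 131.

131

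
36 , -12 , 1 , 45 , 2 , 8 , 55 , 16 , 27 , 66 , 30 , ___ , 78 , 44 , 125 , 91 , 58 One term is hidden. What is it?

64

Split by position mod 3: positions 1, 4, 7, … form one track, and each other residue class forms its own.
Stream A: 36, 45, 55, 66, 78, 91 (triangular numbers n(n+1)/2 for n = 8, 9, …).
Stream B: -12, 2, 16, 30, 44, 58 (arithmetic, step +14).
Stream C: 1, 8, 27, ?, 125 (perfect cubes starting at 1³).
The gap is stream C's term 4; the rule gives 64.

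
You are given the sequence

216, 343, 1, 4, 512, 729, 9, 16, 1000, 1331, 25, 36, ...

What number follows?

1728

Reading positions in blocks of 4 reveals the pattern AABB — 2 tracks woven together.
Stream A: 216, 343, 512, 729, 1000, 1331. The cubes 6³, 7³, 8³, ….
Stream B: 1, 4, 9, 16, 25, 36. Consecutive squares n² from n = 1.
Position 13 falls in stream A as its term 7, giving 1728.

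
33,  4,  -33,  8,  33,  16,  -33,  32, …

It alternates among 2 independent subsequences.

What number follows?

33

Odd-indexed and even-indexed terms follow separate rules.
Track A = 33, -33, 33, -33: alternating ±33.
Track B = 4, 8, 16, 32: successive powers of 2.
Position 9 falls in track A as its term 5, giving 33.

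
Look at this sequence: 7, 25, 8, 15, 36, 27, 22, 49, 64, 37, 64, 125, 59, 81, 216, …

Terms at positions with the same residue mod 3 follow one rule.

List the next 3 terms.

Taking every 3rd term gives 3 separate tracks.
Subsequence A is 7, 15, 22, 37, 59, which is Fibonacci-style (each term is the sum of the two before it).
Subsequence B is 25, 36, 49, 64, 81, which is consecutive squares n² from n = 5.
Subsequence C is 8, 27, 64, 125, 216, which is the cubes 2³, 3³, 4³, ….
Position 16 → subsequence A, term 6 = 96.
Term 17 comes from subsequence B (its 6th entry): 100.
Position 18 → subsequence C, term 6 = 343.

96, 100, 343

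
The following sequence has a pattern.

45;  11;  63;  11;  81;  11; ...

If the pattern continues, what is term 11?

135

Taking every 2nd term gives 2 separate tracks.
Stream A: 45, 63, 81 (linear: a_n = 27 + 18·n).
Stream B: 11, 11, 11 (the constant sequence 11).
Position 11 → stream A, term 6 = 135.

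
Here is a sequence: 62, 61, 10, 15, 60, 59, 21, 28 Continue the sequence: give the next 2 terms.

Reading positions in blocks of 4 reveals the pattern AABB — 2 tracks woven together.
Track A is 62, 61, 60, 59, which is subtracting 1 each time.
Track B is 10, 15, 21, 28, which is triangular numbers n(n+1)/2 for n = 4, 5, ….
Position 9 → track A, term 5 = 58.
Position 10 falls in track A as its term 6, giving 57.

58, 57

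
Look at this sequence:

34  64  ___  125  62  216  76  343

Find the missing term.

The terms cycle through 2 interleaved subsequences.
Track A: 34, ?, 62, 76. Arithmetic, step +14.
Track B: 64, 125, 216, 343. Consecutive cubes n³ from n = 4.
So the missing entry in track A is 48.

48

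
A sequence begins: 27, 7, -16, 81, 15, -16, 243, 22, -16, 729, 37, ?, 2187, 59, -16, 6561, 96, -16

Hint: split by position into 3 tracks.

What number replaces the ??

-16

The terms cycle through 3 interleaved subsequences.
Subsequence A: 27, 81, 243, 729, 2187, 6561. Successive powers of 3.
Subsequence B: 7, 15, 22, 37, 59, 96. Fibonacci-style (each term is the sum of the two before it).
Subsequence C: -16, -16, -16, ?, -16, -16. Constant -16.
The gap is subsequence C's term 4; the rule gives -16.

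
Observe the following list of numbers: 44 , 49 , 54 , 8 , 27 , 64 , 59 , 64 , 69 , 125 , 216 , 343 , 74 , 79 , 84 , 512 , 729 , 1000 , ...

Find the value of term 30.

Positions follow the repeating pattern AAABBB; grouping by letter gives 2 tracks.
Subsequence A: 44, 49, 54, 59, 64, 69, 74, 79, 84 — linear: a_n = 39 + 5·n.
Subsequence B: 8, 27, 64, 125, 216, 343, 512, 729, 1000 — consecutive cubes n³ from n = 2.
The 30th slot belongs to subsequence B; its 15th term is 4096.

4096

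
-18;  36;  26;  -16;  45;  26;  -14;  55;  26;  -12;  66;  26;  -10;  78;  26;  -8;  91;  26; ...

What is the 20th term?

105

Split by position mod 3 into 3 tracks.
Stream A = -18, -16, -14, -12, -10, -8: arithmetic with common difference +2.
Stream B = 36, 45, 55, 66, 78, 91: triangular numbers starting at T_8.
Stream C = 26, 26, 26, 26, 26, 26: the constant sequence 26.
Term 20 comes from stream B (its 7th entry): 105.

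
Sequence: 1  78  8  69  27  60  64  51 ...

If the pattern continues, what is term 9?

Split by position mod 2 into 2 tracks.
Subsequence A: 1, 8, 27, 64. Perfect cubes starting at 1³.
Subsequence B: 78, 69, 60, 51. Arithmetic with common difference −9.
Term 9 comes from subsequence A (its 5th entry): 125.

125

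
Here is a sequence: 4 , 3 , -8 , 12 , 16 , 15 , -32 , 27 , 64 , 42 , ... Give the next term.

Split by position mod 2 into 2 tracks.
Subsequence A = 4, -8, 16, -32, 64: a geometric progression (common ratio -2).
Subsequence B = 3, 12, 15, 27, 42: a Fibonacci-like recurrence a_n = a_{n-1} + a_{n-2}.
The 11th slot belongs to subsequence A; its 6th term is -128.

-128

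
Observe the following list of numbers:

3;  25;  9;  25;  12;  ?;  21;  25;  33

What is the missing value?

Split by position mod 2 into 2 tracks.
Track A: 3, 9, 12, 21, 33. Fibonacci-style (each term is the sum of the two before it).
Track B: 25, 25, ?, 25. Constant 25.
Track B's pattern makes the blank 25.

25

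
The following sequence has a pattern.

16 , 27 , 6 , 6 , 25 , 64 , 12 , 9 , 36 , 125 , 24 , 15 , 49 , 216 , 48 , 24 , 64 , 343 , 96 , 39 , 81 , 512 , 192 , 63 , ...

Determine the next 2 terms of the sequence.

Split by position mod 4 into 4 tracks.
Stream A: 16, 25, 36, 49, 64, 81 (perfect squares starting at 4²).
Stream B: 27, 64, 125, 216, 343, 512 (consecutive cubes n³ from n = 3).
Stream C: 6, 12, 24, 48, 96, 192 (multiplying by 2 each time).
Stream D: 6, 9, 15, 24, 39, 63 (each term equals the sum of the previous two).
Position 25 → stream A, term 7 = 100.
The 26th slot belongs to stream B; its 7th term is 729.

100, 729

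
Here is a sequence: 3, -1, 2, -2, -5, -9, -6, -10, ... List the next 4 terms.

-13, -17, -14, -18

The slot pattern repeats as AABB (period 4), so there are 2 interleaved tracks.
Track A is 3, -1, -5, -9, which is subtracting 4 each time.
Track B is 2, -2, -6, -10, which is subtracting 4 each time.
Position 9 → track A, term 5 = -13.
Term 10 comes from track A (its 6th entry): -17.
Position 11 falls in track B as its term 5, giving -14.
The 12th slot belongs to track B; its 6th term is -18.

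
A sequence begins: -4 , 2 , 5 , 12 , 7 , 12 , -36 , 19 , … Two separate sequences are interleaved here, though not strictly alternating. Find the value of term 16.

Positions follow the repeating pattern ABB; grouping by letter gives 2 tracks.
Stream A: -4, 12, -36 (multiplying by -3 each time).
Stream B: 2, 5, 7, 12, 19 (each term equals the sum of the previous two).
Position 16 falls in stream A as its term 6, giving 972.

972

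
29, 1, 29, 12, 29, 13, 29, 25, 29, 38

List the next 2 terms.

Taking every 2nd term gives 2 separate tracks.
Stream A: 29, 29, 29, 29, 29 — the constant sequence 29.
Stream B: 1, 12, 13, 25, 38 — a Fibonacci-like recurrence a_n = a_{n-1} + a_{n-2}.
Position 11 falls in stream A as its term 6, giving 29.
The 12th slot belongs to stream B; its 6th term is 63.

29, 63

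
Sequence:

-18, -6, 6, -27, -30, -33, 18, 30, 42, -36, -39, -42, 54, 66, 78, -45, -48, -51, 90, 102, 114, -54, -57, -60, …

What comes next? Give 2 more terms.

126, 138

The slot pattern repeats as AAABBB (period 6), so there are 2 interleaved tracks.
Stream A: -18, -6, 6, 18, 30, 42, 54, 66, 78, 90, 102, 114. Arithmetic with common difference +12.
Stream B: -27, -30, -33, -36, -39, -42, -45, -48, -51, -54, -57, -60. Arithmetic, step −3.
Position 25 → stream A, term 13 = 126.
Position 26 falls in stream A as its term 14, giving 138.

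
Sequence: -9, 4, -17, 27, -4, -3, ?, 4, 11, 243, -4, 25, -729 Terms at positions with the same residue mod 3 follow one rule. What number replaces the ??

-81

Read the sequence 3 terms at a time; column i is its own pattern.
Track A: -9, 27, ?, 243, -729 — multiplying by -3 each time.
Track B: 4, -4, 4, -4 — the oscillation 4·(−1)^(n+1).
Track C: -17, -3, 11, 25 — linear: a_n = -31 + 14·n.
Track A's pattern makes the blank -81.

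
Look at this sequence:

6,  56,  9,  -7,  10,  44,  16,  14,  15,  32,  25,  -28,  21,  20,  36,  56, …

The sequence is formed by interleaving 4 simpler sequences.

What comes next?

28

The terms cycle through 4 interleaved subsequences.
Track A: 6, 10, 15, 21. Triangular numbers starting at T_3.
Track B: 56, 44, 32, 20. Arithmetic, step −12.
Track C: 9, 16, 25, 36. The squares 3², 4², 5², ….
Track D: -7, 14, -28, 56. Geometric, ×-2 each step.
Position 17 → track A, term 5 = 28.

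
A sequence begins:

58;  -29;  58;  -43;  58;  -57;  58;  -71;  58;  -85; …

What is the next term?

58

Taking every 2nd term gives 2 separate tracks.
Subsequence A: 58, 58, 58, 58, 58 (constant 58).
Subsequence B: -29, -43, -57, -71, -85 (subtracting 14 each time).
Position 11 → subsequence A, term 6 = 58.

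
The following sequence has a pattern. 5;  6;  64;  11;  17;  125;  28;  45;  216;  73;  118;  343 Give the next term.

Reading positions in blocks of 3 reveals the pattern AAB — 2 tracks woven together.
Stream A = 5, 6, 11, 17, 28, 45, 73, 118: each term equals the sum of the previous two.
Stream B = 64, 125, 216, 343: perfect cubes starting at 4³.
The 13th slot belongs to stream A; its 9th term is 191.

191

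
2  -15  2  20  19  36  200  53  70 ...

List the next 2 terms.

2000, 87

Reading positions in blocks of 3 reveals the pattern ABB — 2 tracks woven together.
Subsequence A: 2, 20, 200. Multiplying by 10 each time.
Subsequence B: -15, 2, 19, 36, 53, 70. Linear: a_n = -32 + 17·n.
Position 10 falls in subsequence A as its term 4, giving 2000.
Term 11 comes from subsequence B (its 7th entry): 87.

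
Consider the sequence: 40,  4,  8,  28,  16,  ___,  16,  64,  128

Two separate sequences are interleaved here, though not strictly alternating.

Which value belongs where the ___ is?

Reading positions in blocks of 3 reveals the pattern ABB — 2 tracks woven together.
Track A = 40, 28, 16: subtracting 12 each time.
Track B = 4, 8, 16, ?, 64, 128: a geometric progression (common ratio 2).
So the missing entry in track B is 32.

32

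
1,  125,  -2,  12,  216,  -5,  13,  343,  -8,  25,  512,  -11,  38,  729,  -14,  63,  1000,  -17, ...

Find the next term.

101

Split by position mod 3 into 3 tracks.
Stream A is 1, 12, 13, 25, 38, 63, which is each term equals the sum of the previous two.
Stream B is 125, 216, 343, 512, 729, 1000, which is consecutive cubes n³ from n = 5.
Stream C is -2, -5, -8, -11, -14, -17, which is subtracting 3 each time.
Position 19 falls in stream A as its term 7, giving 101.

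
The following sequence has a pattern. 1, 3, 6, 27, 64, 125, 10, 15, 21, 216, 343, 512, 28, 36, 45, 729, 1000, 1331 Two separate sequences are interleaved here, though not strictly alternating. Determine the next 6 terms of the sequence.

55, 66, 78, 1728, 2197, 2744

The slot pattern repeats as AAABBB (period 6), so there are 2 interleaved tracks.
Subsequence A: 1, 3, 6, 10, 15, 21, 28, 36, 45 — triangular numbers n(n+1)/2 for n = 1, 2, ….
Subsequence B: 27, 64, 125, 216, 343, 512, 729, 1000, 1331 — perfect cubes starting at 3³.
Term 19 comes from subsequence A (its 10th entry): 55.
Position 20 → subsequence A, term 11 = 66.
The 21st slot belongs to subsequence A; its 12th term is 78.
Term 22 comes from subsequence B (its 10th entry): 1728.
Position 23 falls in subsequence B as its term 11, giving 2197.
Term 24 comes from subsequence B (its 12th entry): 2744.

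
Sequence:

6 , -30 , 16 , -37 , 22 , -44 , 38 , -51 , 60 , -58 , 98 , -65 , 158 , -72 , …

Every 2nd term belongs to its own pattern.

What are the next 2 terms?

Taking every 2nd term gives 2 separate tracks.
Stream A: 6, 16, 22, 38, 60, 98, 158 (a Fibonacci-like recurrence a_n = a_{n-1} + a_{n-2}).
Stream B: -30, -37, -44, -51, -58, -65, -72 (linear: a_n = -23 − 7·n).
Position 15 falls in stream A as its term 8, giving 256.
The 16th slot belongs to stream B; its 8th term is -79.

256, -79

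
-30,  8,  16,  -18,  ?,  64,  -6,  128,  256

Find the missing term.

The slot pattern repeats as ABB (period 3), so there are 2 interleaved tracks.
Track A = -30, -18, -6: linear: a_n = -42 + 12·n.
Track B = 8, 16, ?, 64, 128, 256: powers 2^3, 2^4, 2^5, ….
The gap is track B's term 3; the rule gives 32.

32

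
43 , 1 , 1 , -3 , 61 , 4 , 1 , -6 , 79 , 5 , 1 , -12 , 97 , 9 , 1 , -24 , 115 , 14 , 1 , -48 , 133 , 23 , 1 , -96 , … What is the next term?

151

The terms cycle through 4 interleaved subsequences.
Track A = 43, 61, 79, 97, 115, 133: adding 18 each time.
Track B = 1, 4, 5, 9, 14, 23: each term equals the sum of the previous two.
Track C = 1, 1, 1, 1, 1, 1: the constant sequence 1.
Track D = -3, -6, -12, -24, -48, -96: geometric, ×2 each step.
Position 25 → track A, term 7 = 151.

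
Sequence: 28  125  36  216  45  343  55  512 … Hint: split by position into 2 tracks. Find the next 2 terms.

66, 729

The terms cycle through 2 interleaved subsequences.
Subsequence A is 28, 36, 45, 55, which is triangular numbers n(n+1)/2 for n = 7, 8, ….
Subsequence B is 125, 216, 343, 512, which is consecutive cubes n³ from n = 5.
Term 9 comes from subsequence A (its 5th entry): 66.
Position 10 → subsequence B, term 5 = 729.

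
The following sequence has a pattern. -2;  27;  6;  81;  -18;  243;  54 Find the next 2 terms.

729, -162

Odd-indexed and even-indexed terms follow separate rules.
Track A: -2, 6, -18, 54 (a geometric progression (common ratio -3)).
Track B: 27, 81, 243 (successive powers of 3).
Position 8 falls in track B as its term 4, giving 729.
Term 9 comes from track A (its 5th entry): -162.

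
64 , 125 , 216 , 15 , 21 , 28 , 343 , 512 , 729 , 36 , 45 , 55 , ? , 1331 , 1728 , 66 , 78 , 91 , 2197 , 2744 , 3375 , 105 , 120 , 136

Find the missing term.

1000

Reading positions in blocks of 6 reveals the pattern AAABBB — 2 tracks woven together.
Track A: 64, 125, 216, 343, 512, 729, ?, 1331, 1728, 2197, 2744, 3375 — perfect cubes starting at 4³.
Track B: 15, 21, 28, 36, 45, 55, 66, 78, 91, 105, 120, 136 — the triangular numbers T_5, T_6, ….
The gap is track A's term 7; the rule gives 1000.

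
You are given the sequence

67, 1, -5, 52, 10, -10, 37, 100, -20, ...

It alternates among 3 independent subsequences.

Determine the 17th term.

100000

Split by position mod 3: positions 1, 4, 7, … form one track, and each other residue class forms its own.
Stream A: 67, 52, 37 (arithmetic, step −15).
Stream B: 1, 10, 100 (successive powers of 10).
Stream C: -5, -10, -20 (geometric, ×2 each step).
Term 17 comes from stream B (its 6th entry): 100000.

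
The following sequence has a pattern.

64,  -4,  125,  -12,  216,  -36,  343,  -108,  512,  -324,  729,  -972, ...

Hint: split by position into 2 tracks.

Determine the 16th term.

-8748

Taking every 2nd term gives 2 separate tracks.
Stream A: 64, 125, 216, 343, 512, 729. The cubes 4³, 5³, 6³, ….
Stream B: -4, -12, -36, -108, -324, -972. Geometric with ratio 3.
Position 16 → stream B, term 8 = -8748.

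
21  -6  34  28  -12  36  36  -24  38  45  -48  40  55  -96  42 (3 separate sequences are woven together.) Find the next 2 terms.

Read the sequence 3 terms at a time; column i is its own pattern.
Track A = 21, 28, 36, 45, 55: triangular numbers starting at T_6.
Track B = -6, -12, -24, -48, -96: a geometric progression (common ratio 2).
Track C = 34, 36, 38, 40, 42: arithmetic, step +2.
Position 16 → track A, term 6 = 66.
Term 17 comes from track B (its 6th entry): -192.

66, -192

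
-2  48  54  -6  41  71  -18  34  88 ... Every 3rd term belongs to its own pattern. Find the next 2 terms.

-54, 27

Read the sequence 3 terms at a time; column i is its own pattern.
Track A is -2, -6, -18, which is geometric with ratio 3.
Track B is 48, 41, 34, which is subtracting 7 each time.
Track C is 54, 71, 88, which is linear: a_n = 37 + 17·n.
Position 10 falls in track A as its term 4, giving -54.
Position 11 falls in track B as its term 4, giving 27.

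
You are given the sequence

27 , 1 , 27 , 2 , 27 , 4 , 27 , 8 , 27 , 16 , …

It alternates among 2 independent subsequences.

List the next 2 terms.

27, 32

Taking every 2nd term gives 2 separate tracks.
Track A: 27, 27, 27, 27, 27 — the constant sequence 27.
Track B: 1, 2, 4, 8, 16 — a geometric progression (common ratio 2).
Position 11 falls in track A as its term 6, giving 27.
Term 12 comes from track B (its 6th entry): 32.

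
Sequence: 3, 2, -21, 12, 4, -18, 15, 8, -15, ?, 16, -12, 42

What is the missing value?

Read the sequence 3 terms at a time; column i is its own pattern.
Subsequence A is 3, 12, 15, ?, 42, which is a Fibonacci-like recurrence a_n = a_{n-1} + a_{n-2}.
Subsequence B is 2, 4, 8, 16, which is powers 2^1, 2^2, 2^3, ….
Subsequence C is -21, -18, -15, -12, which is arithmetic, step +3.
Subsequence A's pattern makes the blank 27.

27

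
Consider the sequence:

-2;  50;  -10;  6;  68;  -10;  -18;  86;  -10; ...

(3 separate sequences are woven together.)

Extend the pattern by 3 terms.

Read the sequence 3 terms at a time; column i is its own pattern.
Stream A: -2, 6, -18. A geometric progression (common ratio -3).
Stream B: 50, 68, 86. Arithmetic, step +18.
Stream C: -10, -10, -10. Always -10.
Term 10 comes from stream A (its 4th entry): 54.
Term 11 comes from stream B (its 4th entry): 104.
Term 12 comes from stream C (its 4th entry): -10.

54, 104, -10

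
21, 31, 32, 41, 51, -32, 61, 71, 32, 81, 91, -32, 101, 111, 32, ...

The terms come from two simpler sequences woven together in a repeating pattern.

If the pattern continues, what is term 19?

The slot pattern repeats as AAB (period 3), so there are 2 interleaved tracks.
Stream A is 21, 31, 41, 51, 61, 71, 81, 91, 101, 111, which is adding 10 each time.
Stream B is 32, -32, 32, -32, 32, which is the oscillation 32·(−1)^(n+1).
Position 19 → stream A, term 13 = 141.

141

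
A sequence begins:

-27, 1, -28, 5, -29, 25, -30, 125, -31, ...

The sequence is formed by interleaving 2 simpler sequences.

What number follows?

625

The terms cycle through 2 interleaved subsequences.
Track A: -27, -28, -29, -30, -31 — linear: a_n = -26 − n.
Track B: 1, 5, 25, 125 — powers 5^0, 5^1, 5^2, ….
Position 10 falls in track B as its term 5, giving 625.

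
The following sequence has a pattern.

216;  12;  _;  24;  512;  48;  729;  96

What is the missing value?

343

Positions 1, 3, 5, … form one subsequence and positions 2, 4, 6, … form another.
Subsequence A: 216, ?, 512, 729 — consecutive cubes n³ from n = 6.
Subsequence B: 12, 24, 48, 96 — a geometric progression (common ratio 2).
Filling subsequence A at index 2 by its rule yields 343.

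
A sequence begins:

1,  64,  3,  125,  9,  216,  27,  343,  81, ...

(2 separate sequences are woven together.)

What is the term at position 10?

512

The terms cycle through 2 interleaved subsequences.
Track A: 1, 3, 9, 27, 81. Powers of 3.
Track B: 64, 125, 216, 343. The cubes 4³, 5³, 6³, ….
Position 10 falls in track B as its term 5, giving 512.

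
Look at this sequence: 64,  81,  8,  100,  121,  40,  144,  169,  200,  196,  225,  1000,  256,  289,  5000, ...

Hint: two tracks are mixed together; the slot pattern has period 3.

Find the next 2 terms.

324, 361

The slot pattern repeats as AAB (period 3), so there are 2 interleaved tracks.
Track A is 64, 81, 100, 121, 144, 169, 196, 225, 256, 289, which is consecutive squares n² from n = 8.
Track B is 8, 40, 200, 1000, 5000, which is multiplying by 5 each time.
The 16th slot belongs to track A; its 11th term is 324.
The 17th slot belongs to track A; its 12th term is 361.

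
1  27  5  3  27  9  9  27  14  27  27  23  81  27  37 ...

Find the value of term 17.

Read the sequence 3 terms at a time; column i is its own pattern.
Track A: 1, 3, 9, 27, 81. Successive powers of 3.
Track B: 27, 27, 27, 27, 27. The constant sequence 27.
Track C: 5, 9, 14, 23, 37. A Fibonacci-like recurrence a_n = a_{n-1} + a_{n-2}.
The 17th slot belongs to track B; its 6th term is 27.

27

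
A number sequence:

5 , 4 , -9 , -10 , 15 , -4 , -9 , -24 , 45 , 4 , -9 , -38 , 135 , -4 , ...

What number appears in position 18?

Read the sequence 4 terms at a time; column i is its own pattern.
Track A: 5, 15, 45, 135 (a geometric progression (common ratio 3)).
Track B: 4, -4, 4, -4 (the oscillation 4·(−1)^(n+1)).
Track C: -9, -9, -9 (constant -9).
Track D: -10, -24, -38 (arithmetic, step −14).
Position 18 falls in track B as its term 5, giving 4.

4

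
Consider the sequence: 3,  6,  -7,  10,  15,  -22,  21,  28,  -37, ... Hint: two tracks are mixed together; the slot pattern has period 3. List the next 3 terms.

36, 45, -52

Positions follow the repeating pattern AAB; grouping by letter gives 2 tracks.
Track A is 3, 6, 10, 15, 21, 28, which is triangular numbers starting at T_2.
Track B is -7, -22, -37, which is linear: a_n = 8 − 15·n.
The 10th slot belongs to track A; its 7th term is 36.
The 11th slot belongs to track A; its 8th term is 45.
Term 12 comes from track B (its 4th entry): -52.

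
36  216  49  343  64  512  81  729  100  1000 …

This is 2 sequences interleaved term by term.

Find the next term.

The terms cycle through 2 interleaved subsequences.
Stream A = 36, 49, 64, 81, 100: perfect squares starting at 6².
Stream B = 216, 343, 512, 729, 1000: consecutive cubes n³ from n = 6.
Term 11 comes from stream A (its 6th entry): 121.

121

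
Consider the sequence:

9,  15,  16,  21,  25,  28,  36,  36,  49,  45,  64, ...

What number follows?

55

Positions 1, 3, 5, … form one subsequence and positions 2, 4, 6, … form another.
Track A: 9, 16, 25, 36, 49, 64. The squares 3², 4², 5², ….
Track B: 15, 21, 28, 36, 45. Triangular numbers n(n+1)/2 for n = 5, 6, ….
The 12th slot belongs to track B; its 6th term is 55.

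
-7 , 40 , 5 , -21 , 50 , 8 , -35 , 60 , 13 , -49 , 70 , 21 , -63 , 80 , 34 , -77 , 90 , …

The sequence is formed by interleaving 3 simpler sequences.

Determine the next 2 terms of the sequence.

Split by position mod 3 into 3 tracks.
Track A: -7, -21, -35, -49, -63, -77 — subtracting 14 each time.
Track B: 40, 50, 60, 70, 80, 90 — linear: a_n = 30 + 10·n.
Track C: 5, 8, 13, 21, 34 — Fibonacci-style (each term is the sum of the two before it).
The 18th slot belongs to track C; its 6th term is 55.
Position 19 falls in track A as its term 7, giving -91.

55, -91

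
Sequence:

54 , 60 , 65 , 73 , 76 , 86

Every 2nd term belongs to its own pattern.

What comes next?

87

Positions 1, 3, 5, … form one subsequence and positions 2, 4, 6, … form another.
Subsequence A = 54, 65, 76: arithmetic, step +11.
Subsequence B = 60, 73, 86: adding 13 each time.
Term 7 comes from subsequence A (its 4th entry): 87.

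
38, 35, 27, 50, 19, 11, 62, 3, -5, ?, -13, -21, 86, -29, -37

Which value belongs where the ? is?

The slot pattern repeats as ABB (period 3), so there are 2 interleaved tracks.
Subsequence A is 38, 50, 62, ?, 86, which is arithmetic, step +12.
Subsequence B is 35, 27, 19, 11, 3, -5, -13, -21, -29, -37, which is arithmetic, step −8.
Filling subsequence A at index 4 by its rule yields 74.

74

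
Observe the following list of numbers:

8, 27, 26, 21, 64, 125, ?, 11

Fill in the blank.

The slot pattern repeats as AABB (period 4), so there are 2 interleaved tracks.
Stream A: 8, 27, 64, 125 (the cubes 2³, 3³, 4³, …).
Stream B: 26, 21, ?, 11 (arithmetic with common difference −5).
So the missing entry in stream B is 16.

16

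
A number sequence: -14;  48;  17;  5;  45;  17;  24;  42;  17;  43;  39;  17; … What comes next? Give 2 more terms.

62, 36

Split by position mod 3 into 3 tracks.
Track A: -14, 5, 24, 43 — arithmetic with common difference +19.
Track B: 48, 45, 42, 39 — arithmetic, step −3.
Track C: 17, 17, 17, 17 — constant 17.
Position 13 falls in track A as its term 5, giving 62.
Position 14 falls in track B as its term 5, giving 36.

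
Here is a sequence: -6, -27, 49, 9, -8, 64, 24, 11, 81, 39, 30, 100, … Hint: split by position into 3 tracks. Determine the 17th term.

68

Taking every 3rd term gives 3 separate tracks.
Stream A: -6, 9, 24, 39 (adding 15 each time).
Stream B: -27, -8, 11, 30 (adding 19 each time).
Stream C: 49, 64, 81, 100 (consecutive squares n² from n = 7).
The 17th slot belongs to stream B; its 6th term is 68.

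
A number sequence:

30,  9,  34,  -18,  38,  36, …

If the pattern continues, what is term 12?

-288

Positions 1, 3, 5, … form one subsequence and positions 2, 4, 6, … form another.
Track A: 30, 34, 38 — arithmetic, step +4.
Track B: 9, -18, 36 — multiplying by -2 each time.
Position 12 → track B, term 6 = -288.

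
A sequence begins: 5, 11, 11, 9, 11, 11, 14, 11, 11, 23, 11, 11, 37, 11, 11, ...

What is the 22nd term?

157

The slot pattern repeats as ABB (period 3), so there are 2 interleaved tracks.
Subsequence A: 5, 9, 14, 23, 37. Each term equals the sum of the previous two.
Subsequence B: 11, 11, 11, 11, 11, 11, 11, 11, 11, 11. Always 11.
Position 22 falls in subsequence A as its term 8, giving 157.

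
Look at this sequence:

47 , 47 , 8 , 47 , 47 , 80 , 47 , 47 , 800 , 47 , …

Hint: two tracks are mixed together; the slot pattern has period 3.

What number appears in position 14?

Positions follow the repeating pattern AAB; grouping by letter gives 2 tracks.
Track A: 47, 47, 47, 47, 47, 47, 47. The constant sequence 47.
Track B: 8, 80, 800. Geometric with ratio 10.
Position 14 falls in track A as its term 10, giving 47.

47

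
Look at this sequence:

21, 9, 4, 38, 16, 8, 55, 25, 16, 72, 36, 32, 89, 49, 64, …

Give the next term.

Taking every 3rd term gives 3 separate tracks.
Subsequence A: 21, 38, 55, 72, 89 (linear: a_n = 4 + 17·n).
Subsequence B: 9, 16, 25, 36, 49 (consecutive squares n² from n = 3).
Subsequence C: 4, 8, 16, 32, 64 (successive powers of 2).
Position 16 → subsequence A, term 6 = 106.

106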